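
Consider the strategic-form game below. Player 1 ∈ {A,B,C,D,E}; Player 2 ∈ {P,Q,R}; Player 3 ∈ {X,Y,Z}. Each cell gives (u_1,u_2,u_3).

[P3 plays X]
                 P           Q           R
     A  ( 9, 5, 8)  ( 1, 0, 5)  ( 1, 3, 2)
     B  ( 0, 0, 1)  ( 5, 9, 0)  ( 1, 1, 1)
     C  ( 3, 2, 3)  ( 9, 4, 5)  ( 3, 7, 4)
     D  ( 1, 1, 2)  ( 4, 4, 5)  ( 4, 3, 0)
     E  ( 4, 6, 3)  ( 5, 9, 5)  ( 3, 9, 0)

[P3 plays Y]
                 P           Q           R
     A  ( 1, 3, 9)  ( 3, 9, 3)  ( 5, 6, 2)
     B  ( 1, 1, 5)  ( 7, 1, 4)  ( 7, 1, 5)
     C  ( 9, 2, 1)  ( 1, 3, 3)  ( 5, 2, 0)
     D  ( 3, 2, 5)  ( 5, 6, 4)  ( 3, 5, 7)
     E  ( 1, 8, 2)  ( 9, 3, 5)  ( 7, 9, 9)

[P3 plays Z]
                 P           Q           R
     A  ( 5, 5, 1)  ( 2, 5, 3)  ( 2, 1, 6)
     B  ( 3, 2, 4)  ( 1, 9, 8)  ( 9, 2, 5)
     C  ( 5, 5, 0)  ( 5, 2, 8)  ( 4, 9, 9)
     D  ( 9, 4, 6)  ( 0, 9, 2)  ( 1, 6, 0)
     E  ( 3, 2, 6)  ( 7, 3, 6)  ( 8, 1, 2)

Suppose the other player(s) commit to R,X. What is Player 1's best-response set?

argmax u_1 = {D}

u_1(A vs R,X) = 1
u_1(B vs R,X) = 1
u_1(C vs R,X) = 3
u_1(D vs R,X) = 4
u_1(E vs R,X) = 3
max payoff 4 at {D}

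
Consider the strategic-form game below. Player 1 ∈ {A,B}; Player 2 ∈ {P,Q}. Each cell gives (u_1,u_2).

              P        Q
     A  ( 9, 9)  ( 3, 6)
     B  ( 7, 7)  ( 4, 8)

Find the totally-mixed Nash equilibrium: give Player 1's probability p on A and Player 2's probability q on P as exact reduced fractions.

P1 mixes 1/4 on A; P2 mixes 1/3 on P

P1 indiff ⇒ q·9+(1-q)·3 = q·7+(1-q)·4 ⇒ q(2) = (1-q)(1) ⇒ q = 1/3
P2 indiff ⇒ p·9+(1-p)·7 = p·6+(1-p)·8 ⇒ p(3) = (1-p)(1) ⇒ p = 1/4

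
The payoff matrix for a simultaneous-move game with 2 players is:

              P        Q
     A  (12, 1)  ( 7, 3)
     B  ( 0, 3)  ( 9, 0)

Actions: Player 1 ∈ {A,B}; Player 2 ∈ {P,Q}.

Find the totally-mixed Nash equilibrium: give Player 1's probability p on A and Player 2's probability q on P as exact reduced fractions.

(p,q) = (3/5, 1/7)

P1 indiff ⇒ q·12+(1-q)·7 = q·0+(1-q)·9 ⇒ q(12) = (1-q)(2) ⇒ q = 1/7
P2 indiff ⇒ p·1+(1-p)·3 = p·3+(1-p)·0 ⇒ p(-2) = (1-p)(-3) ⇒ p = 3/5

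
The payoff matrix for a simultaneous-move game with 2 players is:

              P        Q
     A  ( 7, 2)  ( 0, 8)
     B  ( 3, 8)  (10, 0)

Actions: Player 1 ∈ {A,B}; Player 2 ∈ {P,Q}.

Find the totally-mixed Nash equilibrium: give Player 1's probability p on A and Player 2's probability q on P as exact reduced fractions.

P1 indiff ⇒ q·7+(1-q)·0 = q·3+(1-q)·10 ⇒ q(4) = (1-q)(10) ⇒ q = 5/7
P2 indiff ⇒ p·2+(1-p)·8 = p·8+(1-p)·0 ⇒ p(-6) = (1-p)(-8) ⇒ p = 4/7

p=4/7, q=5/7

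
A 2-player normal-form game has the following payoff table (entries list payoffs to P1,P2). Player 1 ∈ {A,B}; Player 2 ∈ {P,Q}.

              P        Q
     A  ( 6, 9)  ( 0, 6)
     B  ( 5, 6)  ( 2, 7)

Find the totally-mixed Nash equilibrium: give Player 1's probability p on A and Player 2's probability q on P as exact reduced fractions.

P1 indiff ⇒ q·6+(1-q)·0 = q·5+(1-q)·2 ⇒ q(1) = (1-q)(2) ⇒ q = 2/3
P2 indiff ⇒ p·9+(1-p)·6 = p·6+(1-p)·7 ⇒ p(3) = (1-p)(1) ⇒ p = 1/4

p=1/4, q=2/3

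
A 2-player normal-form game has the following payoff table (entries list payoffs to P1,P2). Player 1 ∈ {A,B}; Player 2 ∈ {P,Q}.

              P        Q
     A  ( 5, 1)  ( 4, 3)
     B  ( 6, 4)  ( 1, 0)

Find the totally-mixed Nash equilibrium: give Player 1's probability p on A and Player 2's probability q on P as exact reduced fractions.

(p,q) = (2/3, 3/4)

P1 indiff ⇒ q·5+(1-q)·4 = q·6+(1-q)·1 ⇒ q(-1) = (1-q)(-3) ⇒ q = 3/4
P2 indiff ⇒ p·1+(1-p)·4 = p·3+(1-p)·0 ⇒ p(-2) = (1-p)(-4) ⇒ p = 2/3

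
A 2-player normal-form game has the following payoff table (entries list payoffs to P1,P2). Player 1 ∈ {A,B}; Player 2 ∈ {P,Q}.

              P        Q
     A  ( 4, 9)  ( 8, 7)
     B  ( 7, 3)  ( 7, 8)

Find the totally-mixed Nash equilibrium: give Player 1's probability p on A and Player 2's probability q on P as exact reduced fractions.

p=5/7, q=1/4

P1 indiff ⇒ q·4+(1-q)·8 = q·7+(1-q)·7 ⇒ q(-3) = (1-q)(-1) ⇒ q = 1/4
P2 indiff ⇒ p·9+(1-p)·3 = p·7+(1-p)·8 ⇒ p(2) = (1-p)(5) ⇒ p = 5/7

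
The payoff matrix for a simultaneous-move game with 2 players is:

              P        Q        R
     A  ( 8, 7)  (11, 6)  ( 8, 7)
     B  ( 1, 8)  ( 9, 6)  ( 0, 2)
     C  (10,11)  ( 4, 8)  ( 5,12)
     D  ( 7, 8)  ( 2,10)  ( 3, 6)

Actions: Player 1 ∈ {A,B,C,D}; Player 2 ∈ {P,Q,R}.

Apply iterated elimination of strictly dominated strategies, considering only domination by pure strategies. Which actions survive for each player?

P1 drop B (A beats it: P:8>1 Q:11>9 R:8>0)
P1 drop D (A beats it: P:8>7 Q:11>2 R:8>3)
P2 drop Q (P beats it: A:7>6 C:11>8)
P1→{A,C} P2→{P,R}

Survivors P1:{A,C} P2:{P,R}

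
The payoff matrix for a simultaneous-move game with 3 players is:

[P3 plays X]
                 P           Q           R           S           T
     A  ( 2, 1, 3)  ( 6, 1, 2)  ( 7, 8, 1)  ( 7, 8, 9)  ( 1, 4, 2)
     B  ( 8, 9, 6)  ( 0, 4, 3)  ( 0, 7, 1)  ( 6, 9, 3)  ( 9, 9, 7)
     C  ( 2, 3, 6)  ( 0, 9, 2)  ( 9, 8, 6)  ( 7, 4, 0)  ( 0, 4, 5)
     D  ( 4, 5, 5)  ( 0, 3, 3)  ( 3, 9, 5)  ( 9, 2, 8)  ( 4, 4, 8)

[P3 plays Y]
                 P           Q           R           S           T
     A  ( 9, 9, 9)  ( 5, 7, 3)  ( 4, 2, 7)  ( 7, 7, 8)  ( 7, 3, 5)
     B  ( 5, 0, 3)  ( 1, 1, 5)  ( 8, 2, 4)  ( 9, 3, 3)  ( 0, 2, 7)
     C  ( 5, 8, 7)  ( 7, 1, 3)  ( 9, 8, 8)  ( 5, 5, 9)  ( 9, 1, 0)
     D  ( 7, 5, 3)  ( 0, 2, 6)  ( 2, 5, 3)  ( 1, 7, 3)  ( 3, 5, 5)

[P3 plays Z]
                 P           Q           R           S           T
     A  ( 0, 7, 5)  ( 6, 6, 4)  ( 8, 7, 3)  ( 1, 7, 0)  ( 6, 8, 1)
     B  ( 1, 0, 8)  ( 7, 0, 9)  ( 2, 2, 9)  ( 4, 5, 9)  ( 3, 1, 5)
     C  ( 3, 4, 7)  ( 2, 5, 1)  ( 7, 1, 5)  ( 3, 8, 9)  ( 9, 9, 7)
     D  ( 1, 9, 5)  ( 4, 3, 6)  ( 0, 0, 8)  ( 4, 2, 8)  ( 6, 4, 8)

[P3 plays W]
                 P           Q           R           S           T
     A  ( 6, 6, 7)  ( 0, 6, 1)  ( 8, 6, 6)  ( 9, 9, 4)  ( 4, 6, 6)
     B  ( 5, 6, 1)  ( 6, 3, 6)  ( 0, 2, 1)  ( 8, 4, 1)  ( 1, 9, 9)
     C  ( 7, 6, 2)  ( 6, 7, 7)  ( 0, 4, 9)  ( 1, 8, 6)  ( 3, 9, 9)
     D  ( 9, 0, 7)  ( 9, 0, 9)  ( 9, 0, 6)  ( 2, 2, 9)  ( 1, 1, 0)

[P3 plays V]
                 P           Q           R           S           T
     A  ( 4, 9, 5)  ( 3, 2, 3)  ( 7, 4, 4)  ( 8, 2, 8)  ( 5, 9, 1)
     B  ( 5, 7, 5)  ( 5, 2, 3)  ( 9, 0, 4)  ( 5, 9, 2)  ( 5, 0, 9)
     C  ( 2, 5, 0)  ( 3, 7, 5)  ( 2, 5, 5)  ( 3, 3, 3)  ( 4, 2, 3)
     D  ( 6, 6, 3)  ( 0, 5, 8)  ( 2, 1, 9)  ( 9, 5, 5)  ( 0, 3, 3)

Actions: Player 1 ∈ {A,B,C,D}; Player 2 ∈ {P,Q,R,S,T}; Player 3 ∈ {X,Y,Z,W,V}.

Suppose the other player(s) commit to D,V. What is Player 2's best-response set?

argmax u_2 = {P}

u_2(P vs D,V) = 6
u_2(Q vs D,V) = 5
u_2(R vs D,V) = 1
u_2(S vs D,V) = 5
u_2(T vs D,V) = 3
max payoff 6 at {P}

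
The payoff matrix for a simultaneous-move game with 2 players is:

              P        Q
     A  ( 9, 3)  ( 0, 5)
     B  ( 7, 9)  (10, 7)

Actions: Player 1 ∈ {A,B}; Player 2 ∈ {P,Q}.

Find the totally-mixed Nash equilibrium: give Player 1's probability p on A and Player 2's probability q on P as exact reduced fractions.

P1 indiff ⇒ q·9+(1-q)·0 = q·7+(1-q)·10 ⇒ q(2) = (1-q)(10) ⇒ q = 5/6
P2 indiff ⇒ p·3+(1-p)·9 = p·5+(1-p)·7 ⇒ p(-2) = (1-p)(-2) ⇒ p = 1/2

P1 mixes 1/2 on A; P2 mixes 5/6 on P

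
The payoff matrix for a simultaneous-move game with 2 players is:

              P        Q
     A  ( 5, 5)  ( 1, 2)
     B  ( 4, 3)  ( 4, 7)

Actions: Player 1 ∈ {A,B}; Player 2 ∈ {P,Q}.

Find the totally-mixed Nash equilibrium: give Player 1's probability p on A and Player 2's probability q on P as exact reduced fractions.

P1 mixes 4/7 on A; P2 mixes 3/4 on P

P1 indiff ⇒ q·5+(1-q)·1 = q·4+(1-q)·4 ⇒ q(1) = (1-q)(3) ⇒ q = 3/4
P2 indiff ⇒ p·5+(1-p)·3 = p·2+(1-p)·7 ⇒ p(3) = (1-p)(4) ⇒ p = 4/7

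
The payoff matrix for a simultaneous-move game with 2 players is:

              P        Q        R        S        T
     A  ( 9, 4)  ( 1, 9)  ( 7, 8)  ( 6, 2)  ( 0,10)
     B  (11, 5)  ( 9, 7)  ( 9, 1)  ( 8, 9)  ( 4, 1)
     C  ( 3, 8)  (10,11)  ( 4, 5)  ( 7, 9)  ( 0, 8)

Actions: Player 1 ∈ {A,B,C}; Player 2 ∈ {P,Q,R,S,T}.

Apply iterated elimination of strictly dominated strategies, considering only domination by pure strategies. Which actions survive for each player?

Remaining: P1:{B,C} P2:{Q,S}

P1 drop A (B beats it: P:11>9 Q:9>1 R:9>7 S:8>6 T:4>0)
P2 drop P (Q beats it: B:7>5 C:11>8)
P2 drop R (Q beats it: B:7>1 C:11>5)
P2 drop T (Q beats it: B:7>1 C:11>8)
P1→{B,C} P2→{Q,S}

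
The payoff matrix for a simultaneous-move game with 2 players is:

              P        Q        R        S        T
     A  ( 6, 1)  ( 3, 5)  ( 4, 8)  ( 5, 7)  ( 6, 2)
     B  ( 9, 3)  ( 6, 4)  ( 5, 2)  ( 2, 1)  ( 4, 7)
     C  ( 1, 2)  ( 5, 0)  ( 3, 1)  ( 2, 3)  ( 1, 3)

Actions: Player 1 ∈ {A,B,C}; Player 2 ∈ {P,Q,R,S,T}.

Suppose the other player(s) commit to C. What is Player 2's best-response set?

P2 best: {S,T}

u_2(P vs C) = 2
u_2(Q vs C) = 0
u_2(R vs C) = 1
u_2(S vs C) = 3
u_2(T vs C) = 3
max payoff 3 at {S,T}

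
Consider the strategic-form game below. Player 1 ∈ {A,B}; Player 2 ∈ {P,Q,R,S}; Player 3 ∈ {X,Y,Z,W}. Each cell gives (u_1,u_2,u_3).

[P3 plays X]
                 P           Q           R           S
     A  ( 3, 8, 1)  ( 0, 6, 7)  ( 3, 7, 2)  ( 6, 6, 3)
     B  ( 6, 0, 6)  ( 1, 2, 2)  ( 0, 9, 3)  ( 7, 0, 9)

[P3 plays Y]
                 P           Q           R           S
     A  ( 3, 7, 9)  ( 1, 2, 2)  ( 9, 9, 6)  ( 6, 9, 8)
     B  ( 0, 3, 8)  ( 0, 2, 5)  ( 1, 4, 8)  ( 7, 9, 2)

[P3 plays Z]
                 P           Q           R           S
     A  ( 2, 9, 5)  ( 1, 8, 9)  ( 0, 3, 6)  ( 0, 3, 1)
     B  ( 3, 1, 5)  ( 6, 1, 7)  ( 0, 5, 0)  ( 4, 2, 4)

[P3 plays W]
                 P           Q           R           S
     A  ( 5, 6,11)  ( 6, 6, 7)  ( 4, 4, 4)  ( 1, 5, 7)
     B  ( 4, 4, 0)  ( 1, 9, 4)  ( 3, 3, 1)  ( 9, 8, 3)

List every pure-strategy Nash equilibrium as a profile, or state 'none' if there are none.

(A,P,X): not NE [P1→B gives 6>3; P3→W gives 11>1]
(A,P,Y): not NE [P2→S gives 9>7; P3→W gives 11>9]
(A,P,Z): not NE [P1→B gives 3>2; P3→W gives 11>5]
(A,P,W): NE
(A,Q,X): not NE [P1→B gives 1>0; P2→P gives 8>6; P3→Z gives 9>7]
(A,Q,Y): not NE [P2→S gives 9>2; P3→Z gives 9>2]
(A,Q,Z): not NE [P1→B gives 6>1; P2→P gives 9>8]
(A,Q,W): not NE [P3→Z gives 9>7]
(A,R,X): not NE [P2→P gives 8>7; P3→Z gives 6>2]
(A,R,Y): NE
(A,R,Z): not NE [P2→P gives 9>3]
(A,R,W): not NE [P2→Q gives 6>4; P3→Z gives 6>4]
(A,S,X): not NE [P1→B gives 7>6; P2→P gives 8>6; P3→Y gives 8>3]
(A,S,Y): not NE [P1→B gives 7>6]
(A,S,Z): not NE [P1→B gives 4>0; P2→P gives 9>3; P3→Y gives 8>1]
(A,S,W): not NE [P1→B gives 9>1; P2→Q gives 6>5; P3→Y gives 8>7]
(B,P,X): not NE [P2→R gives 9>0; P3→Y gives 8>6]
(B,P,Y): not NE [P1→A gives 3>0; P2→S gives 9>3]
(B,P,Z): not NE [P2→R gives 5>1; P3→Y gives 8>5]
(B,P,W): not NE [P1→A gives 5>4; P2→Q gives 9>4; P3→Y gives 8>0]
(B,Q,X): not NE [P2→R gives 9>2; P3→Z gives 7>2]
(B,Q,Y): not NE [P1→A gives 1>0; P2→S gives 9>2; P3→Z gives 7>5]
(B,Q,Z): not NE [P2→R gives 5>1]
(B,Q,W): not NE [P1→A gives 6>1; P3→Z gives 7>4]
(B,R,X): not NE [P1→A gives 3>0; P3→Y gives 8>3]
(B,R,Y): not NE [P1→A gives 9>1; P2→S gives 9>4]
(B,R,Z): not NE [P3→Y gives 8>0]
(B,R,W): not NE [P1→A gives 4>3; P2→Q gives 9>3; P3→Y gives 8>1]
(B,S,X): not NE [P2→R gives 9>0]
(B,S,Y): not NE [P3→X gives 9>2]
(B,S,Z): not NE [P2→R gives 5>2; P3→X gives 9>4]
(B,S,W): not NE [P2→Q gives 9>8; P3→X gives 9>3]

Nash profiles: (A,P,W), (A,R,Y)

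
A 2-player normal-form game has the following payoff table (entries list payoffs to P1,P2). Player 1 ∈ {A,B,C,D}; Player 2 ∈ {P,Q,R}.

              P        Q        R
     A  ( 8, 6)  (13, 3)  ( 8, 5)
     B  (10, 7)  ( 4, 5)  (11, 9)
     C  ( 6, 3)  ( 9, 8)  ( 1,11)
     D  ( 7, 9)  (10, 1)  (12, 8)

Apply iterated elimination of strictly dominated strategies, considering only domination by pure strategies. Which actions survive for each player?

P1 drop C (A beats it: P:8>6 Q:13>9 R:8>1)
P2 drop Q (P beats it: A:6>3 B:7>5 D:9>1)
P1 drop A (B beats it: P:10>8 R:11>8)
P1→{B,D} P2→{P,R}

Remaining: P1:{B,D} P2:{P,R}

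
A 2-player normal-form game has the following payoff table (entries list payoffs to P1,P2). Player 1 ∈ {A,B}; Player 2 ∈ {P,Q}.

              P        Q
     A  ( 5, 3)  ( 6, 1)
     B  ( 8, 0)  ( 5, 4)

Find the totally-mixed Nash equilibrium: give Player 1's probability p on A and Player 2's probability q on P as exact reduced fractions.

(p,q) = (2/3, 1/4)

P1 indiff ⇒ q·5+(1-q)·6 = q·8+(1-q)·5 ⇒ q(-3) = (1-q)(-1) ⇒ q = 1/4
P2 indiff ⇒ p·3+(1-p)·0 = p·1+(1-p)·4 ⇒ p(2) = (1-p)(4) ⇒ p = 2/3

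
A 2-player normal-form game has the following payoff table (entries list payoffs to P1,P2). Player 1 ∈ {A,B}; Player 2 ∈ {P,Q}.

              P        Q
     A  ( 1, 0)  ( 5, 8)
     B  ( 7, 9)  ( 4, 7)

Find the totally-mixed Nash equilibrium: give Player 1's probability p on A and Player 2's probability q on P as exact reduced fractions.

P1 indiff ⇒ q·1+(1-q)·5 = q·7+(1-q)·4 ⇒ q(-6) = (1-q)(-1) ⇒ q = 1/7
P2 indiff ⇒ p·0+(1-p)·9 = p·8+(1-p)·7 ⇒ p(-8) = (1-p)(-2) ⇒ p = 1/5

P1 mixes 1/5 on A; P2 mixes 1/7 on P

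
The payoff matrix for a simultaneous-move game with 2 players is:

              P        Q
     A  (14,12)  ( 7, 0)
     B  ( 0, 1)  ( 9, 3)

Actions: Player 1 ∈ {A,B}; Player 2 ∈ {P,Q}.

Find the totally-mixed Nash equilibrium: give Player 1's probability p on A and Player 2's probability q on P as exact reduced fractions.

P1 indiff ⇒ q·14+(1-q)·7 = q·0+(1-q)·9 ⇒ q(14) = (1-q)(2) ⇒ q = 1/8
P2 indiff ⇒ p·12+(1-p)·1 = p·0+(1-p)·3 ⇒ p(12) = (1-p)(2) ⇒ p = 1/7

P1 mixes 1/7 on A; P2 mixes 1/8 on P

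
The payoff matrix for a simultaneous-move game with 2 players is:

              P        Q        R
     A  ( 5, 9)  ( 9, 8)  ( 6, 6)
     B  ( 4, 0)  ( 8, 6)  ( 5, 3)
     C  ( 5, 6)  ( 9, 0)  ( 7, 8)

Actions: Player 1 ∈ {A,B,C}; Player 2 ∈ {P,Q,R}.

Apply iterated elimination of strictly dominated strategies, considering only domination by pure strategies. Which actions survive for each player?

P1 drop B (A beats it: P:5>4 Q:9>8 R:6>5)
P2 drop Q (P beats it: A:9>8 C:6>0)
P1→{A,C} P2→{P,R}

Survivors P1:{A,C} P2:{P,R}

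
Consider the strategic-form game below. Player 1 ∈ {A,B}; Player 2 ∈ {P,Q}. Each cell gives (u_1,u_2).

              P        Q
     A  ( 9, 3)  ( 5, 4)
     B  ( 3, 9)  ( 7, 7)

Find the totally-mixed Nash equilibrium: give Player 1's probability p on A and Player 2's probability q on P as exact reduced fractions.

P1 indiff ⇒ q·9+(1-q)·5 = q·3+(1-q)·7 ⇒ q(6) = (1-q)(2) ⇒ q = 1/4
P2 indiff ⇒ p·3+(1-p)·9 = p·4+(1-p)·7 ⇒ p(-1) = (1-p)(-2) ⇒ p = 2/3

p=2/3, q=1/4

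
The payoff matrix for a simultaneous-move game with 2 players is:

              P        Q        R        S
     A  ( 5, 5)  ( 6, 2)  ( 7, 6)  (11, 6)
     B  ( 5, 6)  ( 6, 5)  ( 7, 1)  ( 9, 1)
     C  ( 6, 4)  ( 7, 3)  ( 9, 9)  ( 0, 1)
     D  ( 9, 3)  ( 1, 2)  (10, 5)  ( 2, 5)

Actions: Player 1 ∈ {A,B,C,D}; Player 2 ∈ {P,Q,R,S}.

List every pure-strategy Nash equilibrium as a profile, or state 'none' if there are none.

Nash profiles: (A,S), (D,R)

(A,P): not NE [P1→D gives 9>5; P2→S gives 6>5]
(A,Q): not NE [P1→C gives 7>6; P2→S gives 6>2]
(A,R): not NE [P1→D gives 10>7]
(A,S): NE
(B,P): not NE [P1→D gives 9>5]
(B,Q): not NE [P1→C gives 7>6; P2→P gives 6>5]
(B,R): not NE [P1→D gives 10>7; P2→P gives 6>1]
(B,S): not NE [P1→A gives 11>9; P2→P gives 6>1]
(C,P): not NE [P1→D gives 9>6; P2→R gives 9>4]
(C,Q): not NE [P2→R gives 9>3]
(C,R): not NE [P1→D gives 10>9]
(C,S): not NE [P1→A gives 11>0; P2→R gives 9>1]
(D,P): not NE [P2→S gives 5>3]
(D,Q): not NE [P1→C gives 7>1; P2→S gives 5>2]
(D,R): NE
(D,S): not NE [P1→A gives 11>2]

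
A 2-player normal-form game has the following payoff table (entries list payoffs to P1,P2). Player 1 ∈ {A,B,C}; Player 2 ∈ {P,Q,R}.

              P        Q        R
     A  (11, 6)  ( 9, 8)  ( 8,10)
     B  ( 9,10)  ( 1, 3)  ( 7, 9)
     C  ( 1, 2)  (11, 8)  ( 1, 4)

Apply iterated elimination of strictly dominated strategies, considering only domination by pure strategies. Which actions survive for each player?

P1 drop B (A beats it: P:11>9 Q:9>1 R:8>7)
P2 drop P (Q beats it: A:8>6 C:8>2)
P1→{A,C} P2→{Q,R}

Survivors P1:{A,C} P2:{Q,R}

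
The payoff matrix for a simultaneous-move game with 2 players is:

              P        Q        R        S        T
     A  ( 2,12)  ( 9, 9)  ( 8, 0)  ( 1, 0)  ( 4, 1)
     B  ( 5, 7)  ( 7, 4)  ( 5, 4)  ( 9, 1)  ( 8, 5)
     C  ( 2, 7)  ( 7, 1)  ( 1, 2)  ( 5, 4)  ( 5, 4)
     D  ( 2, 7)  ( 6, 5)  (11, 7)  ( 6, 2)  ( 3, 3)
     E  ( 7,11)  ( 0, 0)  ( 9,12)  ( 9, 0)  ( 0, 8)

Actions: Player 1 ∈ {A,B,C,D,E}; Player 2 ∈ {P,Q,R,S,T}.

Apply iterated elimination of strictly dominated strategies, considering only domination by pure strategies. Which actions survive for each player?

IESDS → P1:{D,E} P2:{P,R}

P2 drop Q (P beats it: A:12>9 B:7>4 C:7>1 D:7>5 E:11>0)
P1 drop C (B beats it: P:5>2 R:5>1 S:9>5 T:8>5)
P2 drop S (P beats it: A:12>0 B:7>1 D:7>2 E:11>0)
P2 drop T (P beats it: A:12>1 B:7>5 D:7>3 E:11>8)
P1 drop A (E beats it: P:7>2 R:9>8)
P1 drop B (E beats it: P:7>5 R:9>5)
P1→{D,E} P2→{P,R}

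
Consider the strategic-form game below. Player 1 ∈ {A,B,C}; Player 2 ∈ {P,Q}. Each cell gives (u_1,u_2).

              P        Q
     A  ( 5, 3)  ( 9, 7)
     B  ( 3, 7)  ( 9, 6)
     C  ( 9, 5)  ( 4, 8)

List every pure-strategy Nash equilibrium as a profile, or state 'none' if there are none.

NE set: (A,Q)

(A,P): not NE [P1→C gives 9>5; P2→Q gives 7>3]
(A,Q): NE
(B,P): not NE [P1→C gives 9>3]
(B,Q): not NE [P2→P gives 7>6]
(C,P): not NE [P2→Q gives 8>5]
(C,Q): not NE [P1→B gives 9>4]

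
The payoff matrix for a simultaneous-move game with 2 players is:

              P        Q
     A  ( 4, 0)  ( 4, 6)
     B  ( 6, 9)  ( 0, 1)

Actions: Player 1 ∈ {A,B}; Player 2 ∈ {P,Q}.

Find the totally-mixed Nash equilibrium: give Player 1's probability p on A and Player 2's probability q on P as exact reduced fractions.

p=4/7, q=2/3

P1 indiff ⇒ q·4+(1-q)·4 = q·6+(1-q)·0 ⇒ q(-2) = (1-q)(-4) ⇒ q = 2/3
P2 indiff ⇒ p·0+(1-p)·9 = p·6+(1-p)·1 ⇒ p(-6) = (1-p)(-8) ⇒ p = 4/7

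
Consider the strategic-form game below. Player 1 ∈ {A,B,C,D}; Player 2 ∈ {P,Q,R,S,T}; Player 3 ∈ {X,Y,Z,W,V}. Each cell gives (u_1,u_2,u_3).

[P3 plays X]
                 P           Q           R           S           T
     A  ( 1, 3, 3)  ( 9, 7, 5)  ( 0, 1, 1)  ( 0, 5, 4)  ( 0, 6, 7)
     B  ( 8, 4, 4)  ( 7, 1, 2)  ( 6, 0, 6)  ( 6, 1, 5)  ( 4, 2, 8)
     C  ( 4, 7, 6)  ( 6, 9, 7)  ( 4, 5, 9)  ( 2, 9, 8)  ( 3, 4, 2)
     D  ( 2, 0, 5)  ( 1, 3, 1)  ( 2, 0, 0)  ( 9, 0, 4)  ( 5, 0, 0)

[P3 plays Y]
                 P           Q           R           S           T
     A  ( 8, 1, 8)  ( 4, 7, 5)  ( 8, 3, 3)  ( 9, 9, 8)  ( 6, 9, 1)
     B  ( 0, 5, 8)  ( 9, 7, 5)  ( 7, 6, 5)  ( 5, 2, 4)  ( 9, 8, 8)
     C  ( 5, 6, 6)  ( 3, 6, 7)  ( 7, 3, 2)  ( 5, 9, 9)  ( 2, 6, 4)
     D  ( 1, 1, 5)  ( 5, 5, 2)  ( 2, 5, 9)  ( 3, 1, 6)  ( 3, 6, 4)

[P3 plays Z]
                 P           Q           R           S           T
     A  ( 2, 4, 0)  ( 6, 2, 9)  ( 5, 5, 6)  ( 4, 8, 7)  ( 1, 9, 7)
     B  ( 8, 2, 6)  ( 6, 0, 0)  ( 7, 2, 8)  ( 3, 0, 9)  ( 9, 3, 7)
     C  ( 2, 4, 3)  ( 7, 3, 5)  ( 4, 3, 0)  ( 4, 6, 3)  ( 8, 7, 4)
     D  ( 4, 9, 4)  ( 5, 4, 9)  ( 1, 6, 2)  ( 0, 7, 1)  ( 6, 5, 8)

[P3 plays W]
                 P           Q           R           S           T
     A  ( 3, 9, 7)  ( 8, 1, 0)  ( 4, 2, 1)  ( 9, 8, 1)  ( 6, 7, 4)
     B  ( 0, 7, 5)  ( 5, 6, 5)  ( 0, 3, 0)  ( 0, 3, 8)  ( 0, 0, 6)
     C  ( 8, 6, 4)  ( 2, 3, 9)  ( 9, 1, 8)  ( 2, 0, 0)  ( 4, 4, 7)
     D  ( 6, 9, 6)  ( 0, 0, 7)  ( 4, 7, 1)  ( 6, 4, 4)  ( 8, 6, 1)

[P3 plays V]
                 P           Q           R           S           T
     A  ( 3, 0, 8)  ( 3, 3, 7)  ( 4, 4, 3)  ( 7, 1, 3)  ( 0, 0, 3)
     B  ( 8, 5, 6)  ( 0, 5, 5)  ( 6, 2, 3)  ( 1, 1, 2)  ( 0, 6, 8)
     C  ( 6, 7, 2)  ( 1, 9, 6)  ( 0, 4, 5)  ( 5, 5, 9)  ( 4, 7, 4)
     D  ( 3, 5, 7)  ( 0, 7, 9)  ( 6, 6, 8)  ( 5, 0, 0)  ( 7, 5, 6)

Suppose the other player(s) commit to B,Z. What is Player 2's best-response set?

u_2(P vs B,Z) = 2
u_2(Q vs B,Z) = 0
u_2(R vs B,Z) = 2
u_2(S vs B,Z) = 0
u_2(T vs B,Z) = 3
max payoff 3 at {T}

argmax u_2 = {T}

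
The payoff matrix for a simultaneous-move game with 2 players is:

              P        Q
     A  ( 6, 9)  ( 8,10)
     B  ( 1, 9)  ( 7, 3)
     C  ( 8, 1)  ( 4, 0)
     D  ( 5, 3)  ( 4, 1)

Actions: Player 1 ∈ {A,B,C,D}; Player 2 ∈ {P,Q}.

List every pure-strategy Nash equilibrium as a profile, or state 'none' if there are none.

Nash profiles: (A,Q), (C,P)

(A,P): not NE [P1→C gives 8>6; P2→Q gives 10>9]
(A,Q): NE
(B,P): not NE [P1→C gives 8>1]
(B,Q): not NE [P1→A gives 8>7; P2→P gives 9>3]
(C,P): NE
(C,Q): not NE [P1→A gives 8>4; P2→P gives 1>0]
(D,P): not NE [P1→C gives 8>5]
(D,Q): not NE [P1→A gives 8>4; P2→P gives 3>1]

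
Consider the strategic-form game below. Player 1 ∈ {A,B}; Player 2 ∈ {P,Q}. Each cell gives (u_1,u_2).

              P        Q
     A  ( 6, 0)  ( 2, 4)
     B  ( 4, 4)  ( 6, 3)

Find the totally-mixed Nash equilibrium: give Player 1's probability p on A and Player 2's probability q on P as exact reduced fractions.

P1 indiff ⇒ q·6+(1-q)·2 = q·4+(1-q)·6 ⇒ q(2) = (1-q)(4) ⇒ q = 2/3
P2 indiff ⇒ p·0+(1-p)·4 = p·4+(1-p)·3 ⇒ p(-4) = (1-p)(-1) ⇒ p = 1/5

(p,q) = (1/5, 2/3)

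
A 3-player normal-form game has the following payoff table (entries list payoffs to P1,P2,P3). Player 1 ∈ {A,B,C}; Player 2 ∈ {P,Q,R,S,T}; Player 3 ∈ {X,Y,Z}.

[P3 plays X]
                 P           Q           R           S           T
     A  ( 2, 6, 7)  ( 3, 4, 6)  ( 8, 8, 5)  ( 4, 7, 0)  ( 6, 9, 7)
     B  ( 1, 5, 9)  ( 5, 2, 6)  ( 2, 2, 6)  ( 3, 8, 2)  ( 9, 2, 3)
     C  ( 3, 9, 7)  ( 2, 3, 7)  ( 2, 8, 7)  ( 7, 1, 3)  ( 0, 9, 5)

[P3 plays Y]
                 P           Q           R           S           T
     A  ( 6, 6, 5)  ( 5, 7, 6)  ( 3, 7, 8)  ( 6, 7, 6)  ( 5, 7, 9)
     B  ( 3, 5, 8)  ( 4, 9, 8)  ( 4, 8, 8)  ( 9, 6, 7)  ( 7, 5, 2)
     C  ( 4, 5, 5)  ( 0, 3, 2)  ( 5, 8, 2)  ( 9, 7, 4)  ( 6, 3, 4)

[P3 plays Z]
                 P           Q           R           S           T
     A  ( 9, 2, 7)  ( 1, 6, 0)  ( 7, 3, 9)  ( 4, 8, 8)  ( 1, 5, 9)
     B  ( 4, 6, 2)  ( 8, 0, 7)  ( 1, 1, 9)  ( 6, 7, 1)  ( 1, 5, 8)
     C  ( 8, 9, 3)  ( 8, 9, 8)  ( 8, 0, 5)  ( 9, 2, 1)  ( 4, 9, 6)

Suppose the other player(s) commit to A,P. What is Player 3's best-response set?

argmax u_3 = {X,Z}

u_3(X vs A,P) = 7
u_3(Y vs A,P) = 5
u_3(Z vs A,P) = 7
max payoff 7 at {X,Z}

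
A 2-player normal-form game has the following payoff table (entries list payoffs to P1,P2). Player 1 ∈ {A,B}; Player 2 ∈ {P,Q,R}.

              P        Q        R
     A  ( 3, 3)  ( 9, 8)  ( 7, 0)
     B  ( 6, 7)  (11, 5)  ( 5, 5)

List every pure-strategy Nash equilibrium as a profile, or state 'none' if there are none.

(A,P): not NE [P1→B gives 6>3; P2→Q gives 8>3]
(A,Q): not NE [P1→B gives 11>9]
(A,R): not NE [P2→Q gives 8>0]
(B,P): NE
(B,Q): not NE [P2→P gives 7>5]
(B,R): not NE [P1→A gives 7>5; P2→P gives 7>5]

Nash profiles: (B,P)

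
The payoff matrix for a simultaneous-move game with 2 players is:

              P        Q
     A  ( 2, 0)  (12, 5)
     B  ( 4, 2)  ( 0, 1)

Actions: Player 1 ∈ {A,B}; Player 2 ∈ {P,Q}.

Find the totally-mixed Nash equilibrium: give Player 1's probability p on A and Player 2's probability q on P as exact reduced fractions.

P1 indiff ⇒ q·2+(1-q)·12 = q·4+(1-q)·0 ⇒ q(-2) = (1-q)(-12) ⇒ q = 6/7
P2 indiff ⇒ p·0+(1-p)·2 = p·5+(1-p)·1 ⇒ p(-5) = (1-p)(-1) ⇒ p = 1/6

(p,q) = (1/6, 6/7)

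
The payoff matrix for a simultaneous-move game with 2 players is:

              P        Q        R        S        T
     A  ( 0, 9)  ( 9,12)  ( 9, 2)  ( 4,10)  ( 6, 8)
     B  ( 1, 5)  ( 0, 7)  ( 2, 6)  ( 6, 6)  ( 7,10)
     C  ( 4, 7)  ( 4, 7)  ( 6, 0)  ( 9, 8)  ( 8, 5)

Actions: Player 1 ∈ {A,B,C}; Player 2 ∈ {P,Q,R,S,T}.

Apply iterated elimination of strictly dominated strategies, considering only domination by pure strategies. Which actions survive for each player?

P1 drop B (C beats it: P:4>1 Q:4>0 R:6>2 S:9>6 T:8>7)
P2 drop P (S beats it: A:10>9 C:8>7)
P2 drop R (Q beats it: A:12>2 C:7>0)
P2 drop T (Q beats it: A:12>8 C:7>5)
P1→{A,C} P2→{Q,S}

Survivors P1:{A,C} P2:{Q,S}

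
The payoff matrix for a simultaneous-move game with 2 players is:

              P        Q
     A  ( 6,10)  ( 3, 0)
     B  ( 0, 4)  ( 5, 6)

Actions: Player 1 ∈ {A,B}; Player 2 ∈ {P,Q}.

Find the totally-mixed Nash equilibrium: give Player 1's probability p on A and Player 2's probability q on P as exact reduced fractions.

p=1/6, q=1/4

P1 indiff ⇒ q·6+(1-q)·3 = q·0+(1-q)·5 ⇒ q(6) = (1-q)(2) ⇒ q = 1/4
P2 indiff ⇒ p·10+(1-p)·4 = p·0+(1-p)·6 ⇒ p(10) = (1-p)(2) ⇒ p = 1/6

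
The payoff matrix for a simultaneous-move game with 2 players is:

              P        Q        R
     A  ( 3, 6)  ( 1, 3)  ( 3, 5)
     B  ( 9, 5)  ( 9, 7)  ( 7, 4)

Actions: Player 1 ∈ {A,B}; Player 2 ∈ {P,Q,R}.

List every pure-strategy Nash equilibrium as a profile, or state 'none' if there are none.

NE set: (B,Q)

(A,P): not NE [P1→B gives 9>3]
(A,Q): not NE [P1→B gives 9>1; P2→P gives 6>3]
(A,R): not NE [P1→B gives 7>3; P2→P gives 6>5]
(B,P): not NE [P2→Q gives 7>5]
(B,Q): NE
(B,R): not NE [P2→Q gives 7>4]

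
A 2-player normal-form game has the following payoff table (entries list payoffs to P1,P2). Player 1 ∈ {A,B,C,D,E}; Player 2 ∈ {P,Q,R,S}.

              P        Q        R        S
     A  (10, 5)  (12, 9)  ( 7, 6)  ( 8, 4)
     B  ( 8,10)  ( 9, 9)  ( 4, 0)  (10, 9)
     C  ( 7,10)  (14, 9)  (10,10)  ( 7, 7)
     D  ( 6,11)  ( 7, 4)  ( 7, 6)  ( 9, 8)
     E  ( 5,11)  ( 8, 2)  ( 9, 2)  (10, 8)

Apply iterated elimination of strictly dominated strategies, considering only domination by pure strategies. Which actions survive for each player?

Remaining: P1:{A,C} P2:{P,Q,R}

P2 drop S (P beats it: A:5>4 B:10>9 C:10>7 D:11>8 E:11>8)
P1 drop B (A beats it: P:10>8 Q:12>9 R:7>4)
P1 drop D (C beats it: P:7>6 Q:14>7 R:10>7)
P1 drop E (C beats it: P:7>5 Q:14>8 R:10>9)
P1→{A,C} P2→{P,Q,R}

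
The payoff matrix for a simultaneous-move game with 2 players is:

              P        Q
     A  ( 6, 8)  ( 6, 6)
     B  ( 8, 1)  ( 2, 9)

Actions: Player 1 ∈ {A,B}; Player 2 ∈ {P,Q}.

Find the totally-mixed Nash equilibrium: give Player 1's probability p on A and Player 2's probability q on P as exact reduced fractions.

P1 mixes 4/5 on A; P2 mixes 2/3 on P

P1 indiff ⇒ q·6+(1-q)·6 = q·8+(1-q)·2 ⇒ q(-2) = (1-q)(-4) ⇒ q = 2/3
P2 indiff ⇒ p·8+(1-p)·1 = p·6+(1-p)·9 ⇒ p(2) = (1-p)(8) ⇒ p = 4/5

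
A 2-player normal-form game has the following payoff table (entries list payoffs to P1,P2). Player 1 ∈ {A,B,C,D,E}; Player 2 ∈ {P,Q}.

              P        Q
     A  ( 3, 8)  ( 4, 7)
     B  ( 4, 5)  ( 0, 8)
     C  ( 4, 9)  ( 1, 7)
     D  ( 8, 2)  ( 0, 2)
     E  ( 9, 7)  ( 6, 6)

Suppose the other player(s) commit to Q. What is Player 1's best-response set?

BR_1 = {E}

u_1(A vs Q) = 4
u_1(B vs Q) = 0
u_1(C vs Q) = 1
u_1(D vs Q) = 0
u_1(E vs Q) = 6
max payoff 6 at {E}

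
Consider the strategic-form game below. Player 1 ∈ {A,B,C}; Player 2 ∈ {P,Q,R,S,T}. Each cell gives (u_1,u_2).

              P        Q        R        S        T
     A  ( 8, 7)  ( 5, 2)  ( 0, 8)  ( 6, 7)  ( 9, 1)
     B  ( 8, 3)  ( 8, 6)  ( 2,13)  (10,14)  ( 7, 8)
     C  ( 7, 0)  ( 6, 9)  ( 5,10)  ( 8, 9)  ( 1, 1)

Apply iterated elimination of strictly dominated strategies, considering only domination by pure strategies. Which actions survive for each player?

P2 drop P (R beats it: A:8>7 B:13>3 C:10>0)
P2 drop Q (R beats it: A:8>2 B:13>6 C:10>9)
P2 drop T (R beats it: A:8>1 B:13>8 C:10>1)
P1 drop A (B beats it: R:2>0 S:10>6)
P1→{B,C} P2→{R,S}

IESDS → P1:{B,C} P2:{R,S}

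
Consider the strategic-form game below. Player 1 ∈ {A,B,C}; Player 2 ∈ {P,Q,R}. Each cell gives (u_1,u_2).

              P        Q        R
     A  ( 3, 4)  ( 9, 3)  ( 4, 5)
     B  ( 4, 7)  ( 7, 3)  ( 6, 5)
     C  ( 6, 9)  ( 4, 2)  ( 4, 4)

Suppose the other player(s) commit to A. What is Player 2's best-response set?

BR_2 = {R}

u_2(P vs A) = 4
u_2(Q vs A) = 3
u_2(R vs A) = 5
max payoff 5 at {R}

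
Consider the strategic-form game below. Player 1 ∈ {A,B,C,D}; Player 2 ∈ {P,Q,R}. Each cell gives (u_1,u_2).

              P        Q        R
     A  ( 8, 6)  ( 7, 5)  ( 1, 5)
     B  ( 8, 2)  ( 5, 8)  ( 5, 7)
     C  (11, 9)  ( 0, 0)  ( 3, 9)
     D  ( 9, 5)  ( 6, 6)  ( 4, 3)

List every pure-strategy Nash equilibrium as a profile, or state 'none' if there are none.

NE set: (C,P)

(A,P): not NE [P1→C gives 11>8]
(A,Q): not NE [P2→P gives 6>5]
(A,R): not NE [P1→B gives 5>1; P2→P gives 6>5]
(B,P): not NE [P1→C gives 11>8; P2→Q gives 8>2]
(B,Q): not NE [P1→A gives 7>5]
(B,R): not NE [P2→Q gives 8>7]
(C,P): NE
(C,Q): not NE [P1→A gives 7>0; P2→R gives 9>0]
(C,R): not NE [P1→B gives 5>3]
(D,P): not NE [P1→C gives 11>9; P2→Q gives 6>5]
(D,Q): not NE [P1→A gives 7>6]
(D,R): not NE [P1→B gives 5>4; P2→Q gives 6>3]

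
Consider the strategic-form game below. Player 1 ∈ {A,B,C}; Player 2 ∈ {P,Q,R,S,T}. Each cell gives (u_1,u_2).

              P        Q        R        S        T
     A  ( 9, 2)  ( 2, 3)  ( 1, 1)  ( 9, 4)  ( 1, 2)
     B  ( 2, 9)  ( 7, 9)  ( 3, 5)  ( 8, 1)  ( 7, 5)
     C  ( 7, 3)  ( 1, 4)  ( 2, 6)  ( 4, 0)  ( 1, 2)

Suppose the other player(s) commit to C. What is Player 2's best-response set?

P2 best: {R}

u_2(P vs C) = 3
u_2(Q vs C) = 4
u_2(R vs C) = 6
u_2(S vs C) = 0
u_2(T vs C) = 2
max payoff 6 at {R}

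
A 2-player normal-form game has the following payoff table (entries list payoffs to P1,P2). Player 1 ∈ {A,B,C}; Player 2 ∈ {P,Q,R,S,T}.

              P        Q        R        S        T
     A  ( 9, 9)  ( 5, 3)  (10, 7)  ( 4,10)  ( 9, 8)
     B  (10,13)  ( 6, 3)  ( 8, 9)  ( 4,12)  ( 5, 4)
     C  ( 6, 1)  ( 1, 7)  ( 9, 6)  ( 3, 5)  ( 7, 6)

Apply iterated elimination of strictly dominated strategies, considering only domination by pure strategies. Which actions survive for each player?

IESDS → P1:{A,B} P2:{P,S}

P1 drop C (A beats it: P:9>6 Q:5>1 R:10>9 S:4>3 T:9>7)
P2 drop Q (P beats it: A:9>3 B:13>3)
P2 drop R (P beats it: A:9>7 B:13>9)
P2 drop T (P beats it: A:9>8 B:13>4)
P1→{A,B} P2→{P,S}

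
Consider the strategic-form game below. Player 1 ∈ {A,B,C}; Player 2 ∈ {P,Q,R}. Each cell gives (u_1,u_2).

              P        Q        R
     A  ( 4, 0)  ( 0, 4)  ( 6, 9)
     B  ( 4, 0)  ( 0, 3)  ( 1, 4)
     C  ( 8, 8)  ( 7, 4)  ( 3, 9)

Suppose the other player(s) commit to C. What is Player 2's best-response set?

u_2(P vs C) = 8
u_2(Q vs C) = 4
u_2(R vs C) = 9
max payoff 9 at {R}

P2 best: {R}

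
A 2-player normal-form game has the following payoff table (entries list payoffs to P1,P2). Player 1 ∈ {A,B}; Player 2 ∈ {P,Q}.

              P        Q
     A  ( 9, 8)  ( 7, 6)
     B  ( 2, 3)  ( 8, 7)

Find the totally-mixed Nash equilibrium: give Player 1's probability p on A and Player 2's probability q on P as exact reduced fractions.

P1 mixes 2/3 on A; P2 mixes 1/8 on P

P1 indiff ⇒ q·9+(1-q)·7 = q·2+(1-q)·8 ⇒ q(7) = (1-q)(1) ⇒ q = 1/8
P2 indiff ⇒ p·8+(1-p)·3 = p·6+(1-p)·7 ⇒ p(2) = (1-p)(4) ⇒ p = 2/3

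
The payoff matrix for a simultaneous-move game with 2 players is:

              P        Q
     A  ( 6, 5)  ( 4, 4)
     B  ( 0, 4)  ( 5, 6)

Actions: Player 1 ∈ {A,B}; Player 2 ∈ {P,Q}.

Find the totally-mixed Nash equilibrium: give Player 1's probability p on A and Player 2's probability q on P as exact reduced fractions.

P1 mixes 2/3 on A; P2 mixes 1/7 on P

P1 indiff ⇒ q·6+(1-q)·4 = q·0+(1-q)·5 ⇒ q(6) = (1-q)(1) ⇒ q = 1/7
P2 indiff ⇒ p·5+(1-p)·4 = p·4+(1-p)·6 ⇒ p(1) = (1-p)(2) ⇒ p = 2/3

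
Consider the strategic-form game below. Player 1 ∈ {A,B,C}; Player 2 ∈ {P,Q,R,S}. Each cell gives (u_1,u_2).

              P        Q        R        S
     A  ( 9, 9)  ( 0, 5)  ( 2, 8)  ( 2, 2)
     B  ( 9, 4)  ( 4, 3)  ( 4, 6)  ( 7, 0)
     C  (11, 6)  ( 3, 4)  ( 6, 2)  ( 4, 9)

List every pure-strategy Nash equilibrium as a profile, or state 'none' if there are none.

PSNE: ∅

(A,P): not NE [P1→C gives 11>9]
(A,Q): not NE [P1→B gives 4>0; P2→P gives 9>5]
(A,R): not NE [P1→C gives 6>2; P2→P gives 9>8]
(A,S): not NE [P1→B gives 7>2; P2→P gives 9>2]
(B,P): not NE [P1→C gives 11>9; P2→R gives 6>4]
(B,Q): not NE [P2→R gives 6>3]
(B,R): not NE [P1→C gives 6>4]
(B,S): not NE [P2→R gives 6>0]
(C,P): not NE [P2→S gives 9>6]
(C,Q): not NE [P1→B gives 4>3; P2→S gives 9>4]
(C,R): not NE [P2→S gives 9>2]
(C,S): not NE [P1→B gives 7>4]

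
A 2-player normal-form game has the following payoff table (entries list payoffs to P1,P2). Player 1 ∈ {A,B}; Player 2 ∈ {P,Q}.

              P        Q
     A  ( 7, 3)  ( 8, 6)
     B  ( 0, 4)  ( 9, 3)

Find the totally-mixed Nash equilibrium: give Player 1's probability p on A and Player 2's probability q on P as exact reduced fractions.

p=1/4, q=1/8

P1 indiff ⇒ q·7+(1-q)·8 = q·0+(1-q)·9 ⇒ q(7) = (1-q)(1) ⇒ q = 1/8
P2 indiff ⇒ p·3+(1-p)·4 = p·6+(1-p)·3 ⇒ p(-3) = (1-p)(-1) ⇒ p = 1/4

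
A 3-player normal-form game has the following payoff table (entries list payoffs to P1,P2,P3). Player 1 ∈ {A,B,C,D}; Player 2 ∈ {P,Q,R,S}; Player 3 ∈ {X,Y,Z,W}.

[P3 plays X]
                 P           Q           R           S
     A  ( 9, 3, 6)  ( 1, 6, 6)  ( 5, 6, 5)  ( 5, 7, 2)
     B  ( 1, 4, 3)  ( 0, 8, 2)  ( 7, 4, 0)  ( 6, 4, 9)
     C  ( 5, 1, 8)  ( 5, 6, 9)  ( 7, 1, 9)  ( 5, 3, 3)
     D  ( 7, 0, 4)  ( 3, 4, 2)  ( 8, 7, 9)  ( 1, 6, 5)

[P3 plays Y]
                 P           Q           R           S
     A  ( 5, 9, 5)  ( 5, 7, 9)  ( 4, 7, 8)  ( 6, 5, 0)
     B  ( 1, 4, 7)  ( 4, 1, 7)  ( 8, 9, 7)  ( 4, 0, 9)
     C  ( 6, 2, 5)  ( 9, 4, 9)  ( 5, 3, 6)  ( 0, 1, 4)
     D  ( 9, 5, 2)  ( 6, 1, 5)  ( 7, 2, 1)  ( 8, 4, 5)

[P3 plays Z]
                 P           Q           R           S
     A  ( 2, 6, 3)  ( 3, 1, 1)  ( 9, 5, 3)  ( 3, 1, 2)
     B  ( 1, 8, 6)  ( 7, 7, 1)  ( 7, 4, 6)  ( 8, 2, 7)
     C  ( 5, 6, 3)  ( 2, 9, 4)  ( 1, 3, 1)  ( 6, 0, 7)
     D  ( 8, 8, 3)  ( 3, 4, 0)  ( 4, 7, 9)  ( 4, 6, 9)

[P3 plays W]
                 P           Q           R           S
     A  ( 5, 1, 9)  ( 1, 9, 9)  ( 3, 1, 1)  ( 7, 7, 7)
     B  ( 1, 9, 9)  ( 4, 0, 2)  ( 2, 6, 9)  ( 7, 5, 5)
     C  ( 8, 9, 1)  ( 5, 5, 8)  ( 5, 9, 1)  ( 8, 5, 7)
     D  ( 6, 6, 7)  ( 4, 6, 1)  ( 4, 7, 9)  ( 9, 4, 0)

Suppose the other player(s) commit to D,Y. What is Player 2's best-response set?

u_2(P vs D,Y) = 5
u_2(Q vs D,Y) = 1
u_2(R vs D,Y) = 2
u_2(S vs D,Y) = 4
max payoff 5 at {P}

BR_2 = {P}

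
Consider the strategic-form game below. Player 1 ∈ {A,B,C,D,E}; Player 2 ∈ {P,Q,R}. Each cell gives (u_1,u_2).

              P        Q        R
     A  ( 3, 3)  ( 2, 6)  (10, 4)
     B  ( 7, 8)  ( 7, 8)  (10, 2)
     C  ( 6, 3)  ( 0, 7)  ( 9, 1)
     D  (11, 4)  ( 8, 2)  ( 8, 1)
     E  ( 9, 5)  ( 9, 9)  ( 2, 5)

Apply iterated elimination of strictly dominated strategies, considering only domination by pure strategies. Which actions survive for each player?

Remaining: P1:{D,E} P2:{P,Q}

P1 drop C (B beats it: P:7>6 Q:7>0 R:10>9)
P2 drop R (Q beats it: A:6>4 B:8>2 D:2>1 E:9>5)
P1 drop A (B beats it: P:7>3 Q:7>2)
P1 drop B (D beats it: P:11>7 Q:8>7)
P1→{D,E} P2→{P,Q}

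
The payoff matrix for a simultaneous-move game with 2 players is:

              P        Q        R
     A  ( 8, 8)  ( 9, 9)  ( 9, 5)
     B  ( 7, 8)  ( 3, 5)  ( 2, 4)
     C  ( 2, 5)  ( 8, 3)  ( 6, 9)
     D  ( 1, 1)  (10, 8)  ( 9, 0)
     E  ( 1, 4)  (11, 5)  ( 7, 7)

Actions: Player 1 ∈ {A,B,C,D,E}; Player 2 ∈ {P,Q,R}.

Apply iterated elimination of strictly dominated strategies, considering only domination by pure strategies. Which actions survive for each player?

Survivors P1:{A,D,E} P2:{Q,R}

P1 drop B (A beats it: P:8>7 Q:9>3 R:9>2)
P1 drop C (A beats it: P:8>2 Q:9>8 R:9>6)
P2 drop P (Q beats it: A:9>8 D:8>1 E:5>4)
P1→{A,D,E} P2→{Q,R}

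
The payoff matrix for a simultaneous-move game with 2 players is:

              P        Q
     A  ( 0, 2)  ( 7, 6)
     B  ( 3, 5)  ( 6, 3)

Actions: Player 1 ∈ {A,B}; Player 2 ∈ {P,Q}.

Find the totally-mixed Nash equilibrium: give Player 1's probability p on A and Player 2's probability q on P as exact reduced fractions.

p=1/3, q=1/4

P1 indiff ⇒ q·0+(1-q)·7 = q·3+(1-q)·6 ⇒ q(-3) = (1-q)(-1) ⇒ q = 1/4
P2 indiff ⇒ p·2+(1-p)·5 = p·6+(1-p)·3 ⇒ p(-4) = (1-p)(-2) ⇒ p = 1/3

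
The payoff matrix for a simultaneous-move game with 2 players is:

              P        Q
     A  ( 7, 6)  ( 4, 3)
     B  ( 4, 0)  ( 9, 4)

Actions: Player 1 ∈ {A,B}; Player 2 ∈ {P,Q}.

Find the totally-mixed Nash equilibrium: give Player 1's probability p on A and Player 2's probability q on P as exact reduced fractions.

P1 indiff ⇒ q·7+(1-q)·4 = q·4+(1-q)·9 ⇒ q(3) = (1-q)(5) ⇒ q = 5/8
P2 indiff ⇒ p·6+(1-p)·0 = p·3+(1-p)·4 ⇒ p(3) = (1-p)(4) ⇒ p = 4/7

(p,q) = (4/7, 5/8)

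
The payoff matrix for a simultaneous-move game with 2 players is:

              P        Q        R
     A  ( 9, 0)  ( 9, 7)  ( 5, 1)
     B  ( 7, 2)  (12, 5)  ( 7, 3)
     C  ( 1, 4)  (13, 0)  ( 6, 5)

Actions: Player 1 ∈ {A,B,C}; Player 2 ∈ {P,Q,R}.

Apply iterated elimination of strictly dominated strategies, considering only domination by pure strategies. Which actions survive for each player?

P2 drop P (R beats it: A:1>0 B:3>2 C:5>4)
P1 drop A (B beats it: Q:12>9 R:7>5)
P1→{B,C} P2→{Q,R}

Remaining: P1:{B,C} P2:{Q,R}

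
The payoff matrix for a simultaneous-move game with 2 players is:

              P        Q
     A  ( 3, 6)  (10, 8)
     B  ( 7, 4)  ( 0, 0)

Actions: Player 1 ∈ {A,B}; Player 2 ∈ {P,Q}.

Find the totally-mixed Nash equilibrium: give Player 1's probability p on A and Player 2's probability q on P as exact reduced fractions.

P1 indiff ⇒ q·3+(1-q)·10 = q·7+(1-q)·0 ⇒ q(-4) = (1-q)(-10) ⇒ q = 5/7
P2 indiff ⇒ p·6+(1-p)·4 = p·8+(1-p)·0 ⇒ p(-2) = (1-p)(-4) ⇒ p = 2/3

p=2/3, q=5/7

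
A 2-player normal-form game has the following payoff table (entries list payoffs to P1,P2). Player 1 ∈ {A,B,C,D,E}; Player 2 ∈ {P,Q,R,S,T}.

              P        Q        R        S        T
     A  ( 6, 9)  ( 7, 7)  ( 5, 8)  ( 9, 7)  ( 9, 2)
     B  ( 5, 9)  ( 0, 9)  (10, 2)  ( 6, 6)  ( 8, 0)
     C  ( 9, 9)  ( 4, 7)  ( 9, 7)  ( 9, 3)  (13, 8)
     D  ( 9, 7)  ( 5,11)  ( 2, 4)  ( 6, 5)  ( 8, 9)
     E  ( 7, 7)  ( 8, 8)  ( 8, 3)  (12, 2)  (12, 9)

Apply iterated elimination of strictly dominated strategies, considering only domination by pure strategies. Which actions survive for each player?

P1 drop A (E beats it: P:7>6 Q:8>7 R:8>5 S:12>9 T:12>9)
P2 drop R (P beats it: B:9>2 C:9>7 D:7>4 E:7>3)
P1 drop B (C beats it: P:9>5 Q:4>0 S:9>6 T:13>8)
P2 drop S (P beats it: C:9>3 D:7>5 E:7>2)
P1→{C,D,E} P2→{P,Q,T}

Survivors P1:{C,D,E} P2:{P,Q,T}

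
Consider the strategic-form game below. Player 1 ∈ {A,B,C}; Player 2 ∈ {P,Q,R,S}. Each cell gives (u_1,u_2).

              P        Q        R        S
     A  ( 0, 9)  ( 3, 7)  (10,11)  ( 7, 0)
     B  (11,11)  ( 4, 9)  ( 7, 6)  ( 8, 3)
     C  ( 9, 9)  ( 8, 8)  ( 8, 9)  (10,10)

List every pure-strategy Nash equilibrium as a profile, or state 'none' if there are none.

NE set: (A,R), (B,P), (C,S)

(A,P): not NE [P1→B gives 11>0; P2→R gives 11>9]
(A,Q): not NE [P1→C gives 8>3; P2→R gives 11>7]
(A,R): NE
(A,S): not NE [P1→C gives 10>7; P2→R gives 11>0]
(B,P): NE
(B,Q): not NE [P1→C gives 8>4; P2→P gives 11>9]
(B,R): not NE [P1→A gives 10>7; P2→P gives 11>6]
(B,S): not NE [P1→C gives 10>8; P2→P gives 11>3]
(C,P): not NE [P1→B gives 11>9; P2→S gives 10>9]
(C,Q): not NE [P2→S gives 10>8]
(C,R): not NE [P1→A gives 10>8; P2→S gives 10>9]
(C,S): NE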